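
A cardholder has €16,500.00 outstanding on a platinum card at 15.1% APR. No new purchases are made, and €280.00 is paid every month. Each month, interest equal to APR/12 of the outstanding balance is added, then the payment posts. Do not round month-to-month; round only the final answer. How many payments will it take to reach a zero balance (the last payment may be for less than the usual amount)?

Monthly rate r = 15.1%/12 = 1.25833% = 0.0125833.
Recurrence: B ← B·(1+r) − €280.00.
Month 1: interest €207.62; balance after payment €16,427.62.
Month 2: interest €206.71; balance after payment €16,354.34.
Closed form: n = −ln(1 − rB₀/P)/ln(1+r) = −ln(0.25848)/ln(1.01258) ≈ 108.193, so the balance reaches zero during payment 109.

109 months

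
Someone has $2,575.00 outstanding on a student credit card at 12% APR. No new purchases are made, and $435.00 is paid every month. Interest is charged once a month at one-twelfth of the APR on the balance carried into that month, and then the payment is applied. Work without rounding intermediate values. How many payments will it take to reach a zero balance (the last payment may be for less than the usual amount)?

Monthly rate r = 12%/12 = 1% = 0.01.
Recurrence: B ← B·(1+r) − $435.00.
Month 1: interest $25.75; balance after payment $2,165.75.
Month 2: interest $21.66; balance after payment $1,752.41.
Closed form: n = −ln(1 − rB₀/P)/ln(1+r) = −ln(0.9408)/ln(1.01) ≈ 6.132, so the balance reaches zero during payment 7.

7 months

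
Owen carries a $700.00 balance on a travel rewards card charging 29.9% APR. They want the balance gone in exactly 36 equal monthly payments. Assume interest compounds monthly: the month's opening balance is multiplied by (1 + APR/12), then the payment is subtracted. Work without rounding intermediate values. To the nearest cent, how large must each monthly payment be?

Monthly rate r = 29.9%/12 = 2.49167% = 0.0249167.
Level-payment amortization: P = B₀·r / (1 − (1+r)^(−n)) = 700.00·0.0249167 / (1 − 1.02492^(−36)).
Denominator 1 − (1+r)^(−36) = 0.587701264.
P = 17.4417 / 0.587701264 ≈ 29.68.

$29.68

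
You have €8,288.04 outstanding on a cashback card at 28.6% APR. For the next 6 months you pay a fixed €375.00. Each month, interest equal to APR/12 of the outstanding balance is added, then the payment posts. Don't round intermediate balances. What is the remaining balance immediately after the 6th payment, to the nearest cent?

Monthly rate r = 28.6%/12 = 2.38333% = 0.0238333.
Each month: B ← B·(1+r) − €375.00.
Month 1: interest €197.53; balance after payment €8,110.57.
Month 2: interest €193.30; balance after payment €7,928.87.
Month 3: interest €188.97; balance after payment €7,742.85.
Month 4: interest €184.54; balance after payment €7,552.38.
Month 5: interest €180.00; balance after payment €7,357.38.
Month 6: interest €175.35; balance after payment €7,157.73.

€7,157.73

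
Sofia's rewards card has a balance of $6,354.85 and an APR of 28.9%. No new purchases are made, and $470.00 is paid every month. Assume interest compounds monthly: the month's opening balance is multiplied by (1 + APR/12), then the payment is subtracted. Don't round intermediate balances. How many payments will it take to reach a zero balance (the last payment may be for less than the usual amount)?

17 payments

Monthly rate r = 28.9%/12 = 2.40833% = 0.0240833.
Recurrence: B ← B·(1+r) − $470.00.
Month 1: interest $153.05; balance after payment $6,037.90.
Month 2: interest $145.41; balance after payment $5,713.31.
Closed form: n = −ln(1 − rB₀/P)/ln(1+r) = −ln(0.67437)/ln(1.02408) ≈ 16.555, so the balance reaches zero during payment 17.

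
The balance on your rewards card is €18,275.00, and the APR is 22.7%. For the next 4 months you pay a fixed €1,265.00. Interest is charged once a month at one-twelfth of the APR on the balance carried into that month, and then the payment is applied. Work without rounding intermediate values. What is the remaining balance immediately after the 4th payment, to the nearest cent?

Monthly rate r = 22.7%/12 = 1.89167% = 0.0189167.
Each month: B ← B·(1+r) − €1,265.00.
Month 1: interest €345.70; balance after payment €17,355.70.
Month 2: interest €328.31; balance after payment €16,419.01.
Month 3: interest €310.59; balance after payment €15,464.61.
Month 4: interest €292.54; balance after payment €14,492.15.

€14,492.15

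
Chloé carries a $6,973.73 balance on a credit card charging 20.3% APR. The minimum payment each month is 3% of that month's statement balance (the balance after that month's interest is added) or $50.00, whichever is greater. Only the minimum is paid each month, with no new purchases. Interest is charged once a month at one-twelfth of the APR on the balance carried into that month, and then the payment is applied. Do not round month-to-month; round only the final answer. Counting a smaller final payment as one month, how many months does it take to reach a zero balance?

155 months

Monthly rate r = 20.3%/12 = 1.69167% = 0.0169167.
While 3% of the post-interest balance exceeds $50.00, each month B ← (B·(1+r))·(1 − 0.03), i.e. B shrinks by the factor (1+r)·0.97 = 0.98641.
This holds for months 1–106. Entering month 107 the balance is $1,635.00; 3% of the post-interest balance is now below $50.00, so the flat $50.00 minimum applies from here.
From month 107 a fixed $50.00 at rate r clears $1,635.00 in 49 more payments. Total: 106 + 49 = 155 months.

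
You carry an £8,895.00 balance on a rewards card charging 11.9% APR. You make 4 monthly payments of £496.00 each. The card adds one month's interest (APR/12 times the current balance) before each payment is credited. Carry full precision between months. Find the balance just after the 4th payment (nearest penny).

Monthly rate r = 11.9%/12 = 0.991667% = 0.00991667.
Each month: B ← B·(1+r) − £496.00.
Month 1: interest £88.21; balance after payment £8,487.21.
Month 2: interest £84.16; balance after payment £8,075.37.
Month 3: interest £80.08; balance after payment £7,659.45.
Month 4: interest £75.96; balance after payment £7,239.41.

£7,239.41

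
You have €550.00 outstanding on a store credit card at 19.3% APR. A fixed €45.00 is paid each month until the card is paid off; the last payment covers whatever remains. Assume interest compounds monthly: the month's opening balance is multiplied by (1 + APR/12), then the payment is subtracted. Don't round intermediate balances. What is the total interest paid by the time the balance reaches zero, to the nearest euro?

€67

Monthly rate r = 19.3%/12 = 1.60833% = 0.0160833.
Payoff takes n = ⌈−ln(1 − rB₀/P)/ln(1+r)⌉ = ⌈13.718⌉ = 14 payments; the last is €32.37.
Total paid = 13·€45.00 + €32.37 = €617.37.
Total interest = total paid − principal = €617.37 − €550.00 = €67.37.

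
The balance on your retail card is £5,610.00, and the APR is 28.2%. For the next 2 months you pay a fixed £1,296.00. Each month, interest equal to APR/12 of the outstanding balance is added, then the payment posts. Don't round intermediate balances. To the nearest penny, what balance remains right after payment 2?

Monthly rate r = 28.2%/12 = 2.35% = 0.0235.
Each month: B ← B·(1+r) − £1,296.00.
Month 1: interest £131.84; balance after payment £4,445.84.
Month 2: interest £104.48; balance after payment £3,254.31.

£3,254.31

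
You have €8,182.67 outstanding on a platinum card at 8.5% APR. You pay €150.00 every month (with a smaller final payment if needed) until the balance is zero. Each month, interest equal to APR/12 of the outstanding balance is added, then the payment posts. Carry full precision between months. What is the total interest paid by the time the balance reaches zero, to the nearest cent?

Monthly rate r = 8.5%/12 = 0.708333% = 0.00708333.
Payoff takes n = ⌈−ln(1 − rB₀/P)/ln(1+r)⌉ = ⌈69.197⌉ = 70 payments; the last is €29.65.
Total paid = 69·€150.00 + €29.65 = €10,379.65.
Total interest = total paid − principal = €10,379.65 − €8,182.67 = €2,196.98.

€2,196.98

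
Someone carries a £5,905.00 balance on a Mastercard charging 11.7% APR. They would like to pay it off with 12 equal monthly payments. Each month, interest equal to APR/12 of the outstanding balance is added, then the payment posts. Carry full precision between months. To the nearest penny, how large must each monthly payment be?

£523.82

Monthly rate r = 11.7%/12 = 0.975% = 0.00975.
Level-payment amortization: P = B₀·r / (1 − (1+r)^(−n)) = 5905.00·0.00975 / (1 − 1.00975^(−12)).
Denominator 1 − (1+r)^(−12) = 0.109910541.
P = 57.5737 / 0.109910541 ≈ 523.82.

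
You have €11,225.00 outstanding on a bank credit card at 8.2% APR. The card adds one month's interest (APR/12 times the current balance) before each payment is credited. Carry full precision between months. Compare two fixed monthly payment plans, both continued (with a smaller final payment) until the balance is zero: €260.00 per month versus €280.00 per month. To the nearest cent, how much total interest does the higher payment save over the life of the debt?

Monthly rate r = 8.2%/12 = 0.683333% = 0.00683333.
At €260.00/mo: n = ⌈−ln(1 − rB₀/P)/ln(1+r)⌉ = 52 payments (last €86.69); total interest = total paid − €11,225.00 = €2,121.69.
At €280.00/mo: 48 payments (last €2.19); total interest €1,937.19.
Interest saved = €2,121.69 − €1,937.19 = €184.50.

€184.50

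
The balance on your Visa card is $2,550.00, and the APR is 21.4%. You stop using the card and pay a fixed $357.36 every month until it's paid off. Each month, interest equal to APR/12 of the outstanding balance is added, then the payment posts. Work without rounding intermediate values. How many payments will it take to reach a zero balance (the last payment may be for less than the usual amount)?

8 payments

Monthly rate r = 21.4%/12 = 1.78333% = 0.0178333.
Recurrence: B ← B·(1+r) − $357.36.
Month 1: interest $45.48; balance after payment $2,238.11.
Month 2: interest $39.91; balance after payment $1,920.67.
Closed form: n = −ln(1 − rB₀/P)/ln(1+r) = −ln(0.87275)/ln(1.01783) ≈ 7.700, so the balance reaches zero during payment 8.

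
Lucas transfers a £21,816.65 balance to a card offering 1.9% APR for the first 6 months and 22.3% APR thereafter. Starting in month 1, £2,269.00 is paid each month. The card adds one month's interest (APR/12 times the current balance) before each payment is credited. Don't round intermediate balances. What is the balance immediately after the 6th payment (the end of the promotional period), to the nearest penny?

£8,356.73

Promo months 1–6 at r₀ = 1.9%/12 = 0.00158333; months 7+ at r₁ = 22.3%/12 = 0.0185833.
After month 6: iterate B ← B·(1+r₀) − £2,269.00 for 6 months → £8,356.73.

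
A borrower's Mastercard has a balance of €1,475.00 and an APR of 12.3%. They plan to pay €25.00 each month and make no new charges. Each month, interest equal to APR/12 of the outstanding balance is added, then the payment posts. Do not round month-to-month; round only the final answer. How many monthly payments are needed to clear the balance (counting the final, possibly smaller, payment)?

Monthly rate r = 12.3%/12 = 1.025% = 0.01025.
Recurrence: B ← B·(1+r) − €25.00.
Month 1: interest €15.12; balance after payment €1,465.12.
Month 2: interest €15.02; balance after payment €1,455.14.
Closed form: n = −ln(1 − rB₀/P)/ln(1+r) = −ln(0.39525)/ln(1.01025) ≈ 91.023, so the balance reaches zero during payment 92.

92 months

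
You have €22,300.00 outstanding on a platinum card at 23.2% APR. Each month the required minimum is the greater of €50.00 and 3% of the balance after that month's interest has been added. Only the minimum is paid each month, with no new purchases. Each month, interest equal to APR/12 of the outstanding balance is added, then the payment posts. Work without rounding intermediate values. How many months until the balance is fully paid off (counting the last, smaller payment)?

Monthly rate r = 23.2%/12 = 1.93333% = 0.0193333.
While 3% of the post-interest balance exceeds €50.00, each month B ← (B·(1+r))·(1 − 0.03), i.e. B shrinks by the factor (1+r)·0.97 = 0.98875.
This holds for months 1–232. Entering month 233 the balance is €1,617.01; 3% of the post-interest balance is now below €50.00, so the flat €50.00 minimum applies from here.
From month 233 a fixed €50.00 at rate r clears €1,617.01 in 52 more payments. Total: 232 + 52 = 284 months.

284 months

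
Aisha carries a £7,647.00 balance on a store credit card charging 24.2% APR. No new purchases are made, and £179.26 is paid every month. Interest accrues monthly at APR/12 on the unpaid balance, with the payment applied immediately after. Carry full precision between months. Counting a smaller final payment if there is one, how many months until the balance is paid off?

99 months

Monthly rate r = 24.2%/12 = 2.01667% = 0.0201667.
Recurrence: B ← B·(1+r) − £179.26.
Month 1: interest £154.21; balance after payment £7,621.95.
Month 2: interest £153.71; balance after payment £7,596.40.
Closed form: n = −ln(1 − rB₀/P)/ln(1+r) = −ln(0.13972)/ln(1.02017) ≈ 98.575, so the balance reaches zero during payment 99.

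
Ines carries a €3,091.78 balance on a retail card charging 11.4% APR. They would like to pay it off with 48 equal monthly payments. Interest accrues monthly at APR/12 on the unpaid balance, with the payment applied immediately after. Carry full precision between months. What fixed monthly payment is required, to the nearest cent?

€80.51

Monthly rate r = 11.4%/12 = 0.95% = 0.0095.
Level-payment amortization: P = B₀·r / (1 − (1+r)^(−n)) = 3091.78·0.0095 / (1 − 1.0095^(−48)).
Denominator 1 − (1+r)^(−48) = 0.364820486.
P = 29.3719 / 0.364820486 ≈ 80.51.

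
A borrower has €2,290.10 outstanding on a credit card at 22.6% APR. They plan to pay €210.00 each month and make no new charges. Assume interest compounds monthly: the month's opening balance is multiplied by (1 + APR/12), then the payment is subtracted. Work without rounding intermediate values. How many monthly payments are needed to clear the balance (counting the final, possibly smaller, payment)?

13 months

Monthly rate r = 22.6%/12 = 1.88333% = 0.0188333.
Recurrence: B ← B·(1+r) − €210.00.
Month 1: interest €43.13; balance after payment €2,123.23.
Month 2: interest €39.99; balance after payment €1,953.22.
Closed form: n = −ln(1 − rB₀/P)/ln(1+r) = −ln(0.79462)/ln(1.01883) ≈ 12.321, so the balance reaches zero during payment 13.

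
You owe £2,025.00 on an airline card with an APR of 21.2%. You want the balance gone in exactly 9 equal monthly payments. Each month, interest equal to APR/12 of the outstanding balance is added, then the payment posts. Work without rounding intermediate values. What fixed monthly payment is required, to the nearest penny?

£245.34

Monthly rate r = 21.2%/12 = 1.76667% = 0.0176667.
Level-payment amortization: P = B₀·r / (1 − (1+r)^(−n)) = 2025.00·0.0176667 / (1 − 1.01767^(−9)).
Denominator 1 − (1+r)^(−9) = 0.145818711.
P = 35.775 / 0.145818711 ≈ 245.34.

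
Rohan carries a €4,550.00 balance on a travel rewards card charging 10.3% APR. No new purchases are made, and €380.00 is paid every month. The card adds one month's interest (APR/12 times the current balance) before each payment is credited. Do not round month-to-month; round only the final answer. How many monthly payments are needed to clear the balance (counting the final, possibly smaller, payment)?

Monthly rate r = 10.3%/12 = 0.858333% = 0.00858333.
Recurrence: B ← B·(1+r) − €380.00.
Month 1: interest €39.05; balance after payment €4,209.05.
Month 2: interest €36.13; balance after payment €3,865.18.
Closed form: n = −ln(1 − rB₀/P)/ln(1+r) = −ln(0.89723)/ln(1.00858) ≈ 12.689, so the balance reaches zero during payment 13.

13 payments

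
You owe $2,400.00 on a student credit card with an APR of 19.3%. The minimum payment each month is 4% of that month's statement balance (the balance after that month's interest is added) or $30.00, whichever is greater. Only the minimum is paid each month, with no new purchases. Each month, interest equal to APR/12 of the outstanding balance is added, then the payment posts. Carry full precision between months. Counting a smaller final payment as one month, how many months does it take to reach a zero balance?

79 months

Monthly rate r = 19.3%/12 = 1.60833% = 0.0160833.
While 4% of the post-interest balance exceeds $30.00, each month B ← (B·(1+r))·(1 − 0.04), i.e. B shrinks by the factor (1+r)·0.96 = 0.97544.
This holds for months 1–48. Entering month 49 the balance is $727.51; 4% of the post-interest balance is now below $30.00, so the flat $30.00 minimum applies from here.
From month 49 a fixed $30.00 at rate r clears $727.51 in 31 more payments. Total: 48 + 31 = 79 months.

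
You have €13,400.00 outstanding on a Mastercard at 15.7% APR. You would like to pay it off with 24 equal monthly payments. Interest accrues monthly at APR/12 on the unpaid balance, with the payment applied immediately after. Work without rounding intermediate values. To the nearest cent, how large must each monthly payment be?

Monthly rate r = 15.7%/12 = 1.30833% = 0.0130833.
Level-payment amortization: P = B₀·r / (1 − (1+r)^(−n)) = 13400.00·0.0130833 / (1 − 1.01308^(−24)).
Denominator 1 − (1+r)^(−24) = 0.26799187.
P = 175.317 / 0.26799187 ≈ 654.19.

€654.19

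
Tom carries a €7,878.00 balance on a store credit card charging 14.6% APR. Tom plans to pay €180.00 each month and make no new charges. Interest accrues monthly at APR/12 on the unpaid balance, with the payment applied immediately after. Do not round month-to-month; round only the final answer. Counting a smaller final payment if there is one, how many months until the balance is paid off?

63 payments

Monthly rate r = 14.6%/12 = 1.21667% = 0.0121667.
Recurrence: B ← B·(1+r) − €180.00.
Month 1: interest €95.85; balance after payment €7,793.85.
Month 2: interest €94.83; balance after payment €7,708.67.
Closed form: n = −ln(1 − rB₀/P)/ln(1+r) = −ln(0.46751)/ln(1.01217) ≈ 62.873, so the balance reaches zero during payment 63.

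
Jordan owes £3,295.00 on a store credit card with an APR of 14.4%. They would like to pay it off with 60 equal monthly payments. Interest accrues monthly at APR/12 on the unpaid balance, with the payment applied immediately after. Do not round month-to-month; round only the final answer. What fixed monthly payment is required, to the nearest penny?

£77.35

Monthly rate r = 14.4%/12 = 1.2% = 0.012.
Level-payment amortization: P = B₀·r / (1 − (1+r)^(−n)) = 3295.00·0.012 / (1 − 1.012^(−60)).
Denominator 1 − (1+r)^(−60) = 0.51115717.
P = 39.54 / 0.51115717 ≈ 77.35.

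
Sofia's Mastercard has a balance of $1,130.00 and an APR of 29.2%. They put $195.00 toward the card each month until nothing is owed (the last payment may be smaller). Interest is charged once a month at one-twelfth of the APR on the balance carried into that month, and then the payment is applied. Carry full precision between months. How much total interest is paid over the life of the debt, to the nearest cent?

Monthly rate r = 29.2%/12 = 2.43333% = 0.0243333.
Payoff takes n = ⌈−ln(1 − rB₀/P)/ln(1+r)⌉ = ⌈6.322⌉ = 7 payments; the last is $63.33.
Total paid = 6·$195.00 + $63.33 = $1,233.33.
Total interest = total paid − principal = $1,233.33 − $1,130.00 = $103.33.

$103.33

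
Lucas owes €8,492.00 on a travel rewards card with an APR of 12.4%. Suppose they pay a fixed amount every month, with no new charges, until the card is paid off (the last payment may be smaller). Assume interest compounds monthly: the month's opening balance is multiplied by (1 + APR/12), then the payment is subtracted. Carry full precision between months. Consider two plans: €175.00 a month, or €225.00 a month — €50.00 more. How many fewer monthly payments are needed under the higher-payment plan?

19 fewer payments

Monthly rate r = 12.4%/12 = 1.03333% = 0.0103333.
At €175.00/mo: n = ⌈−ln(1 − rB₀/P)/ln(1+r)⌉ = 68 payments (last €123.35); total interest = total paid − €8,492.00 = €3,356.35.
At €225.00/mo: 49 payments (last €18.61); total interest €2,326.61.
Payments saved = 68 − 49 = 19.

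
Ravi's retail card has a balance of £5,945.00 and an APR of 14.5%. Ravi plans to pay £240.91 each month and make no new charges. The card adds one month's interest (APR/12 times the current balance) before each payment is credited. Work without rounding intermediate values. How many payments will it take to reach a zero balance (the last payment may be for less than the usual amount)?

30 payments

Monthly rate r = 14.5%/12 = 1.20833% = 0.0120833.
Recurrence: B ← B·(1+r) − £240.91.
Month 1: interest £71.84; balance after payment £5,775.93.
Month 2: interest £69.79; balance after payment £5,604.81.
Closed form: n = −ln(1 − rB₀/P)/ln(1+r) = −ln(0.70182)/ln(1.01208) ≈ 29.480, so the balance reaches zero during payment 30.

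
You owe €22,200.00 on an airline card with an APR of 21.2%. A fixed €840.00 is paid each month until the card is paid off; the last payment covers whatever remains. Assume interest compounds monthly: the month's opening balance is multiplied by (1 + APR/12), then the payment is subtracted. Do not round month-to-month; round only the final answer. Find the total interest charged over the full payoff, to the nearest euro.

€7,974

Monthly rate r = 21.2%/12 = 1.76667% = 0.0176667.
Payoff takes n = ⌈−ln(1 − rB₀/P)/ln(1+r)⌉ = ⌈35.921⌉ = 36 payments; the last is €773.76.
Total paid = 35·€840.00 + €773.76 = €30,173.76.
Total interest = total paid − principal = €30,173.76 − €22,200.00 = €7,973.76.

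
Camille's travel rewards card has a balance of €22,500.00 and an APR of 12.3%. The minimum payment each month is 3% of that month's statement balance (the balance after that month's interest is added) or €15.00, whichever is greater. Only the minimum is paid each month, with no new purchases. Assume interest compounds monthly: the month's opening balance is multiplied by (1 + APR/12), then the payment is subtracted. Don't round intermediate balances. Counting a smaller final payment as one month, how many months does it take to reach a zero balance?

229 months

Monthly rate r = 12.3%/12 = 1.025% = 0.01025.
While 3% of the post-interest balance exceeds €15.00, each month B ← (B·(1+r))·(1 − 0.03), i.e. B shrinks by the factor (1+r)·0.97 = 0.97994.
This holds for months 1–189. Entering month 190 the balance is €488.76; 3% of the post-interest balance is now below €15.00, so the flat €15.00 minimum applies from here.
From month 190 a fixed €15.00 at rate r clears €488.76 in 40 more payments. Total: 189 + 40 = 229 months.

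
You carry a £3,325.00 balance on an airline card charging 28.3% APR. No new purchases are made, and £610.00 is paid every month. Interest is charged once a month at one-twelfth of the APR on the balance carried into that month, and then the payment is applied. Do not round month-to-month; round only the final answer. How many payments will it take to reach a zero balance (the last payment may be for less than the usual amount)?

Monthly rate r = 28.3%/12 = 2.35833% = 0.0235833.
Recurrence: B ← B·(1+r) − £610.00.
Month 1: interest £78.41; balance after payment £2,793.41.
Month 2: interest £65.88; balance after payment £2,249.29.
Month 3: interest £53.05; balance after payment £1,692.34.
Month 4: interest £39.91; balance after payment £1,122.25.
Month 5: interest £26.47; balance after payment £538.72.
Month 6: interest £12.70; balance after payment £0.00.

6 payments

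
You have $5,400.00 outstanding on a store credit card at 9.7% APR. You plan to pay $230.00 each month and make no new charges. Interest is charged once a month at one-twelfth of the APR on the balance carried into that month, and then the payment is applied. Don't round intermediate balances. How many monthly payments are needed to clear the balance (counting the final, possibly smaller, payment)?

27 months

Monthly rate r = 9.7%/12 = 0.808333% = 0.00808333.
Recurrence: B ← B·(1+r) − $230.00.
Month 1: interest $43.65; balance after payment $5,213.65.
Month 2: interest $42.14; balance after payment $5,025.79.
Closed form: n = −ln(1 − rB₀/P)/ln(1+r) = −ln(0.81022)/ln(1.00808) ≈ 26.140, so the balance reaches zero during payment 27.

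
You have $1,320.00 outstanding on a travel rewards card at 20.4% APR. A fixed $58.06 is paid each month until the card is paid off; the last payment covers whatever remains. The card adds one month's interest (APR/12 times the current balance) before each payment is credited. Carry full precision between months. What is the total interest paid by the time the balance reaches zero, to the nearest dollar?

Monthly rate r = 20.4%/12 = 1.7% = 0.017.
Payoff takes n = ⌈−ln(1 − rB₀/P)/ln(1+r)⌉ = ⌈28.983⌉ = 29 payments; the last is $57.08.
Total paid = 28·$58.06 + $57.08 = $1,682.76.
Total interest = total paid − principal = $1,682.76 − $1,320.00 = $362.76.

$363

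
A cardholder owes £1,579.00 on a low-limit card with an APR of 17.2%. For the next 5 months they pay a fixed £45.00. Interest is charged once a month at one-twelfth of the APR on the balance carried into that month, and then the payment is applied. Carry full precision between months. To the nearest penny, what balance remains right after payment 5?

£1,463.91

Monthly rate r = 17.2%/12 = 1.43333% = 0.0143333.
Each month: B ← B·(1+r) − £45.00.
Month 1: interest £22.63; balance after payment £1,556.63.
Month 2: interest £22.31; balance after payment £1,533.94.
Month 3: interest £21.99; balance after payment £1,510.93.
Month 4: interest £21.66; balance after payment £1,487.59.
Month 5: interest £21.32; balance after payment £1,463.91.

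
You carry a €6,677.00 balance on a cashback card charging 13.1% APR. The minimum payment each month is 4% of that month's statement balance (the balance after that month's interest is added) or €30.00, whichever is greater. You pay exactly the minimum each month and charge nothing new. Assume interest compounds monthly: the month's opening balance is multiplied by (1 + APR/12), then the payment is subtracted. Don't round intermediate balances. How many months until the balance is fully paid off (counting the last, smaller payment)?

103 months

Monthly rate r = 13.1%/12 = 1.09167% = 0.0109167.
While 4% of the post-interest balance exceeds €30.00, each month B ← (B·(1+r))·(1 − 0.04), i.e. B shrinks by the factor (1+r)·0.96 = 0.97048.
This holds for months 1–74. Entering month 75 the balance is €727.09; 4% of the post-interest balance is now below €30.00, so the flat €30.00 minimum applies from here.
From month 75 a fixed €30.00 at rate r clears €727.09 in 29 more payments. Total: 74 + 29 = 103 months.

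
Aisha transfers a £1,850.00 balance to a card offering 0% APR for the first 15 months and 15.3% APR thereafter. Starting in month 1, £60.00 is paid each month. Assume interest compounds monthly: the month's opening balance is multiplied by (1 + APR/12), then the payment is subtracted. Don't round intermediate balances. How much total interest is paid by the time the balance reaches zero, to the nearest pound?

£118

Promo months 1–15 at r₀ = 0%/12 = 0; months 16+ at r₁ = 15.3%/12 = 0.01275.
After month 15 (no interest yet): B = £1,850.00 − 15·£60.00 = £950.00.
Then at r₁ with £60.00/mo: n₂ = −ln(1 − r₁·B/P)/ln(1+r₁) ≈ 17.80 → 18 more payments.
Total paid = 32·£60.00 + £47.94 = £1,967.94; interest = £1,967.94 − £1,850.00 = £117.94.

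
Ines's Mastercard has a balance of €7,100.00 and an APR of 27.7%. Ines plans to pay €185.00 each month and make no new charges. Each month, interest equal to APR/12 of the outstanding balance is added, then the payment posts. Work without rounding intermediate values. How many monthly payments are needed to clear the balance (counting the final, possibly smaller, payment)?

96 months

Monthly rate r = 27.7%/12 = 2.30833% = 0.0230833.
Recurrence: B ← B·(1+r) − €185.00.
Month 1: interest €163.89; balance after payment €7,078.89.
Month 2: interest €163.40; balance after payment €7,057.30.
Closed form: n = −ln(1 − rB₀/P)/ln(1+r) = −ln(0.1141)/ln(1.02308) ≈ 95.118, so the balance reaches zero during payment 96.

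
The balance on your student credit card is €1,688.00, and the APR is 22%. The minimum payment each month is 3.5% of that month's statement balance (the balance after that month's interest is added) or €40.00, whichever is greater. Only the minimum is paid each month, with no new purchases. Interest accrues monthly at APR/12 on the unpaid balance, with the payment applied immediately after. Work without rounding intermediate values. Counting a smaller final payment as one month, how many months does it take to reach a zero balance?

Monthly rate r = 22%/12 = 1.83333% = 0.0183333.
While 3.5% of the post-interest balance exceeds €40.00, each month B ← (B·(1+r))·(1 − 0.035), i.e. B shrinks by the factor (1+r)·0.965 = 0.98269.
This holds for months 1–24. Entering month 25 the balance is €1,110.16; 3.5% of the post-interest balance is now below €40.00, so the flat €40.00 minimum applies from here.
From month 25 a fixed €40.00 at rate r clears €1,110.16 in 40 more payments. Total: 24 + 40 = 64 months.

64 months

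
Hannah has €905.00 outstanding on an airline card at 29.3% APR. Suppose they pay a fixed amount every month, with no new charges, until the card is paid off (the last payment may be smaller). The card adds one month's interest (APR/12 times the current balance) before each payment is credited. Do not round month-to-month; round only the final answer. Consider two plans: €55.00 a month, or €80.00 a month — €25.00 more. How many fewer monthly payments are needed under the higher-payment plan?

Monthly rate r = 29.3%/12 = 2.44167% = 0.0244167.
At €55.00/mo: n = ⌈−ln(1 − rB₀/P)/ln(1+r)⌉ = 22 payments (last €16.51); total interest = total paid − €905.00 = €266.51.
At €80.00/mo: 14 payments (last €32.25); total interest €167.25.
Payments saved = 22 − 14 = 8.

8 fewer payments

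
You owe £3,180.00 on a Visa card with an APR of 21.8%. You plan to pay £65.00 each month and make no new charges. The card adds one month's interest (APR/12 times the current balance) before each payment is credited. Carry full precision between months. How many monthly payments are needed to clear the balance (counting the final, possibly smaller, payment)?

Monthly rate r = 21.8%/12 = 1.81667% = 0.0181667.
Recurrence: B ← B·(1+r) − £65.00.
Month 1: interest £57.77; balance after payment £3,172.77.
Month 2: interest £57.64; balance after payment £3,165.41.
Closed form: n = −ln(1 − rB₀/P)/ln(1+r) = −ln(0.11123)/ln(1.01817) ≈ 121.984, so the balance reaches zero during payment 122.

122 payments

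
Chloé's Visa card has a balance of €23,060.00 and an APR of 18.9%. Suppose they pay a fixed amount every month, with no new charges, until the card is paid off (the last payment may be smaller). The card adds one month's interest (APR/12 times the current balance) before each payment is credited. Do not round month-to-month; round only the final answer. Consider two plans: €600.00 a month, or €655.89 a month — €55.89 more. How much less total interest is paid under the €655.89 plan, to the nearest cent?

Monthly rate r = 18.9%/12 = 1.575% = 0.01575.
At €600.00/mo: n = ⌈−ln(1 − rB₀/P)/ln(1+r)⌉ = 60 payments (last €296.22); total interest = total paid − €23,060.00 = €12,636.22.
At €655.89/mo: 52 payments (last €415.53); total interest €10,805.92.
Interest saved = €12,636.22 − €10,805.92 = €1,830.30.

€1,830.30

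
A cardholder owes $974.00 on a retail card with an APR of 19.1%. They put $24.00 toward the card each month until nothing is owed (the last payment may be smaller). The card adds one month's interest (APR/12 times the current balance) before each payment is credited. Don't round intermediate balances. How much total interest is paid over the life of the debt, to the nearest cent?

$604.10

Monthly rate r = 19.1%/12 = 1.59167% = 0.0159167.
Payoff takes n = ⌈−ln(1 − rB₀/P)/ln(1+r)⌉ = ⌈65.753⌉ = 66 payments; the last is $18.10.
Total paid = 65·$24.00 + $18.10 = $1,578.10.
Total interest = total paid − principal = $1,578.10 − $974.00 = $604.10.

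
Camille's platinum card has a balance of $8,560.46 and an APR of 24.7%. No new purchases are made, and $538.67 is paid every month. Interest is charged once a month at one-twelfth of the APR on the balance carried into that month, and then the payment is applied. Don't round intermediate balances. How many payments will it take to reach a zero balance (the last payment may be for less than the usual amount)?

Monthly rate r = 24.7%/12 = 2.05833% = 0.0205833.
Recurrence: B ← B·(1+r) − $538.67.
Month 1: interest $176.20; balance after payment $8,197.99.
Month 2: interest $168.74; balance after payment $7,828.06.
Closed form: n = −ln(1 − rB₀/P)/ln(1+r) = −ln(0.67289)/ln(1.02058) ≈ 19.444, so the balance reaches zero during payment 20.

20 months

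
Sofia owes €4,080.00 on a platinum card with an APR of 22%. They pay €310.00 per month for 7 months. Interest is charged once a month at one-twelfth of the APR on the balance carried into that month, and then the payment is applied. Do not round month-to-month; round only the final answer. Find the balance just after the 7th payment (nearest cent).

€2,340.23

Monthly rate r = 22%/12 = 1.83333% = 0.0183333.
Each month: B ← B·(1+r) − €310.00.
Month 1: interest €74.80; balance after payment €3,844.80.
Month 2: interest €70.49; balance after payment €3,605.29.
Month 3: interest €66.10; balance after payment €3,361.38.
Month 4: interest €61.63; balance after payment €3,113.01.
Month 5: interest €57.07; balance after payment €2,860.08.
Month 6: interest €52.43; balance after payment €2,602.52.
Month 7: interest €47.71; balance after payment €2,340.23.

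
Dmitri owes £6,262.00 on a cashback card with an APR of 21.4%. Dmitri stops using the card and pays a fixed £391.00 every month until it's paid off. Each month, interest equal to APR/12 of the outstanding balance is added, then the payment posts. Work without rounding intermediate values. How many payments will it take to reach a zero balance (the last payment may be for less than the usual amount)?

20 payments

Monthly rate r = 21.4%/12 = 1.78333% = 0.0178333.
Recurrence: B ← B·(1+r) − £391.00.
Month 1: interest £111.67; balance after payment £5,982.67.
Month 2: interest £106.69; balance after payment £5,698.36.
Closed form: n = −ln(1 − rB₀/P)/ln(1+r) = −ln(0.71439)/ln(1.01783) ≈ 19.027, so the balance reaches zero during payment 20.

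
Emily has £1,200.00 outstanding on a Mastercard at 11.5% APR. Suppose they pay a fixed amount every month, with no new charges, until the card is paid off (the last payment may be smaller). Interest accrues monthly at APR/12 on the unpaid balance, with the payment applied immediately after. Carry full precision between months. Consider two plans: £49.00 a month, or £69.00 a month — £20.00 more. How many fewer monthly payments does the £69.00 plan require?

9 fewer payments

Monthly rate r = 11.5%/12 = 0.958333% = 0.00958333.
At £49.00/mo: n = ⌈−ln(1 − rB₀/P)/ln(1+r)⌉ = 29 payments (last £2.19); total interest = total paid − £1,200.00 = £174.19.
At £69.00/mo: 20 payments (last £8.03); total interest £119.03.
Payments saved = 29 − 20 = 9.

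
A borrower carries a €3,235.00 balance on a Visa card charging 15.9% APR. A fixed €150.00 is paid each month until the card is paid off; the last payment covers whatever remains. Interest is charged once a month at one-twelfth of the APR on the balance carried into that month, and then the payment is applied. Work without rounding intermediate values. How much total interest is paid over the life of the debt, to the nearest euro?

Monthly rate r = 15.9%/12 = 1.325% = 0.01325.
Payoff takes n = ⌈−ln(1 − rB₀/P)/ln(1+r)⌉ = ⌈25.567⌉ = 26 payments; the last is €85.24.
Total paid = 25·€150.00 + €85.24 = €3,835.24.
Total interest = total paid − principal = €3,835.24 − €3,235.00 = €600.24.

€600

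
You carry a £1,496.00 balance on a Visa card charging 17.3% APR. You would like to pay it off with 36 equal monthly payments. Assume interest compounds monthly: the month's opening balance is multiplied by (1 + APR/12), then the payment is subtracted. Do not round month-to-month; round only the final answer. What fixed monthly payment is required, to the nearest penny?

£53.56

Monthly rate r = 17.3%/12 = 1.44167% = 0.0144167.
Level-payment amortization: P = B₀·r / (1 − (1+r)^(−n)) = 1496.00·0.0144167 / (1 − 1.01442^(−36)).
Denominator 1 − (1+r)^(−36) = 0.402675312.
P = 21.5673 / 0.402675312 ≈ 53.56.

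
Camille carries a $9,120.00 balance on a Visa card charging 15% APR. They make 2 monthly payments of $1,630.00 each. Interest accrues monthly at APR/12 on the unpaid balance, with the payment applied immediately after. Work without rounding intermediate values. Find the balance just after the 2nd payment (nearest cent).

Monthly rate r = 15%/12 = 1.25% = 0.0125.
Each month: B ← B·(1+r) − $1,630.00.
Month 1: interest $114.00; balance after payment $7,604.00.
Month 2: interest $95.05; balance after payment $6,069.05.

$6,069.05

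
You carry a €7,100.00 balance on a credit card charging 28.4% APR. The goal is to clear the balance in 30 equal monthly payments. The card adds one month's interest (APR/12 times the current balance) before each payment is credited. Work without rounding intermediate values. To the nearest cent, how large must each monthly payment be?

Monthly rate r = 28.4%/12 = 2.36667% = 0.0236667.
Level-payment amortization: P = B₀·r / (1 − (1+r)^(−n)) = 7100.00·0.0236667 / (1 − 1.02367^(−30)).
Denominator 1 − (1+r)^(−30) = 0.504272344.
P = 168.033 / 0.504272344 ≈ 333.22.

€333.22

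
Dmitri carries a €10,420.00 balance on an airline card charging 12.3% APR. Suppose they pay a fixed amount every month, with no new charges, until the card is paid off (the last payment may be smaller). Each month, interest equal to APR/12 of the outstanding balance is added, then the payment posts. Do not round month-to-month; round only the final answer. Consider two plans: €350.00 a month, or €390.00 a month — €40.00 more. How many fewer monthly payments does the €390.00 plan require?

Monthly rate r = 12.3%/12 = 1.025% = 0.01025.
At €350.00/mo: n = ⌈−ln(1 − rB₀/P)/ln(1+r)⌉ = 36 payments (last €245.62); total interest = total paid − €10,420.00 = €2,075.62.
At €390.00/mo: 32 payments (last €148.79); total interest €1,818.79.
Payments saved = 36 − 32 = 4.

4 fewer payments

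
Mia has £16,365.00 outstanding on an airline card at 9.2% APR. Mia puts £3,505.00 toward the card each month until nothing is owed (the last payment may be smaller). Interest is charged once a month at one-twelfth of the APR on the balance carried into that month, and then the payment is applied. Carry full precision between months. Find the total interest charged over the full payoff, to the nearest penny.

£366.23

Monthly rate r = 9.2%/12 = 0.766667% = 0.00766667.
Payoff takes n = ⌈−ln(1 − rB₀/P)/ln(1+r)⌉ = ⌈4.773⌉ = 5 payments; the last is £2,711.23.
Total paid = 4·£3,505.00 + £2,711.23 = £16,731.23.
Total interest = total paid − principal = £16,731.23 − £16,365.00 = £366.23.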